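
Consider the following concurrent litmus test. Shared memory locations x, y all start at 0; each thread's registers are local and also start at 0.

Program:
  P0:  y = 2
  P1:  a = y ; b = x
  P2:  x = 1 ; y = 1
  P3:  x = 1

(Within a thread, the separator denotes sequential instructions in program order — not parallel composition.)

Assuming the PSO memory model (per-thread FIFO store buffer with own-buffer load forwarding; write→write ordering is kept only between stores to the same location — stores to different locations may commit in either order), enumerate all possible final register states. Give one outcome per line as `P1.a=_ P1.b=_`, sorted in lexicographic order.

P1.a=0 P1.b=0
P1.a=0 P1.b=1
P1.a=1 P1.b=0
P1.a=1 P1.b=1
P1.a=2 P1.b=0
P1.a=2 P1.b=1

outcome vector order: (P1.a,P1.b)
|PSO outcomes| = 6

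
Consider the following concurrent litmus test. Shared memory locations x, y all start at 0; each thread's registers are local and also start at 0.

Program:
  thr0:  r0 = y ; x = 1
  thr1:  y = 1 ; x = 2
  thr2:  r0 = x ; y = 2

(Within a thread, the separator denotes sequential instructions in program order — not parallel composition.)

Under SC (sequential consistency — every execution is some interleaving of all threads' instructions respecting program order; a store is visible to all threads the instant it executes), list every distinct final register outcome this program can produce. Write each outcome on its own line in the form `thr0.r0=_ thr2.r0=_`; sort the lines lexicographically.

outcome vector order: (thr0.r0,thr2.r0)
|SC outcomes| = 8

thr0.r0=0 thr2.r0=0
thr0.r0=0 thr2.r0=1
thr0.r0=0 thr2.r0=2
thr0.r0=1 thr2.r0=0
thr0.r0=1 thr2.r0=1
thr0.r0=1 thr2.r0=2
thr0.r0=2 thr2.r0=0
thr0.r0=2 thr2.r0=2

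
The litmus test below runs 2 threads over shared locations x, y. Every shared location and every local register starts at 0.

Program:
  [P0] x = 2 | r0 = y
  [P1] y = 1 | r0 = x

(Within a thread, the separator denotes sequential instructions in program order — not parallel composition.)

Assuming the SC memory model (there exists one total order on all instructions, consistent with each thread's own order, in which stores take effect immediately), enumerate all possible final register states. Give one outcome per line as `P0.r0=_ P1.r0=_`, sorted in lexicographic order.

P0.r0=0 P1.r0=2
P0.r0=1 P1.r0=0
P0.r0=1 P1.r0=2

outcome vector order: (P0.r0,P1.r0)
|SC outcomes| = 3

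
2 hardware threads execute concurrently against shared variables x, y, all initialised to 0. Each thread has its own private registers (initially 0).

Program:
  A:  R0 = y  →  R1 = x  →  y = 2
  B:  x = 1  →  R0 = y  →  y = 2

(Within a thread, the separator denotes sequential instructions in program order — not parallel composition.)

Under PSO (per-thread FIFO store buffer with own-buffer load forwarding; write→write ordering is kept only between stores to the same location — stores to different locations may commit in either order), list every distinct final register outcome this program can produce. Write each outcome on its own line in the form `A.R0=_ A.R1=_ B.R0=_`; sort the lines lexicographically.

A.R0=0 A.R1=0 B.R0=0
A.R0=0 A.R1=0 B.R0=2
A.R0=0 A.R1=1 B.R0=0
A.R0=0 A.R1=1 B.R0=2
A.R0=2 A.R1=0 B.R0=0
A.R0=2 A.R1=1 B.R0=0

outcome vector order: (A.R0,A.R1,B.R0)
|PSO outcomes| = 6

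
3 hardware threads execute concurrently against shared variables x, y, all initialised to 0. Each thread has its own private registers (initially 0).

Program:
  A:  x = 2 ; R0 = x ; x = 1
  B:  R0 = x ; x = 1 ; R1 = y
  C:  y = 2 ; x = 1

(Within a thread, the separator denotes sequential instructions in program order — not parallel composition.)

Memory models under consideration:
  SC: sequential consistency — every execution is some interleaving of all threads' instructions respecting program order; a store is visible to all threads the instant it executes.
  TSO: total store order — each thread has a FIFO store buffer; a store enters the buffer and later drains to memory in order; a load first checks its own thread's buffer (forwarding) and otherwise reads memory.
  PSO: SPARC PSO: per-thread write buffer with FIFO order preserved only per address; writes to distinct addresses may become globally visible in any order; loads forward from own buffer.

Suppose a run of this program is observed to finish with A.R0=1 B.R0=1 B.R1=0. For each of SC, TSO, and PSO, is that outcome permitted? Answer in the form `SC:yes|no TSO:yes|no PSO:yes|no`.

SC:no TSO:no PSO:yes

outcome vector order: (A.R0,B.R0,B.R1)
[SC] allowed = {100, 102, 112, 120, 122, 200, 202, 210, 212, 220, 222}
[TSO] allowed = {100, 102, 112, 120, 122, 200, 202, 210, 212, 220, 222}
[PSO] allowed = {100, 102, 110, 112, 120, 122, 200, 202, 210, 212, 220, 222}
target 110 ∈ {PSO}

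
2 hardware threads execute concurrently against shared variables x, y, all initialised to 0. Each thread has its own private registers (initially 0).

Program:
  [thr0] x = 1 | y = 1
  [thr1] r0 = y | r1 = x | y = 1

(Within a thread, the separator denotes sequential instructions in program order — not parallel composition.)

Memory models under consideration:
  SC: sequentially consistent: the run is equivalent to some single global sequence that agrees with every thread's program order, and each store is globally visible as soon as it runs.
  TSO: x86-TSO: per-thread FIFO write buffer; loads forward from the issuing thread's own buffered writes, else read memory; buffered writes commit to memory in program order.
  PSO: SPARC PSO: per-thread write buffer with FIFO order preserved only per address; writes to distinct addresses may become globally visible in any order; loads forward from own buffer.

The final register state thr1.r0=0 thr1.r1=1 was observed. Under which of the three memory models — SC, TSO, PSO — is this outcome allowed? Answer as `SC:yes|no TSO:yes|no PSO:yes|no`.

outcome vector order: (thr1.r0,thr1.r1)
[SC] allowed = {(0,0), (0,1), (1,1)}
[TSO] allowed = {(0,0), (0,1), (1,1)}
[PSO] allowed = {(0,0), (0,1), (1,0), (1,1)}
target (0,1) ∈ {SC,TSO,PSO}

SC:yes TSO:yes PSO:yes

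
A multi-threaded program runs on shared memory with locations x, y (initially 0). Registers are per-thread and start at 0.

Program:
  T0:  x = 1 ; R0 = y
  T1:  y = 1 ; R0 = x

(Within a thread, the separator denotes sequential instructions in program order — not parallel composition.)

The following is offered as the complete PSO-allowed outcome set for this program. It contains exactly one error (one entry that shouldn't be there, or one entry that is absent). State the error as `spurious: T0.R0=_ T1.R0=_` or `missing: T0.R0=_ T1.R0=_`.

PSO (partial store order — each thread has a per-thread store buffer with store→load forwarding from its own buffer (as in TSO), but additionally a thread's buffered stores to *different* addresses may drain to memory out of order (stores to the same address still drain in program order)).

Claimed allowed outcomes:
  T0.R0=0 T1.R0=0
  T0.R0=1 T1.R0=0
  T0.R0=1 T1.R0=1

missing: T0.R0=0 T1.R0=1

outcome vector order: (T0.R0,T1.R0)
PSO: 4 outcomes — {0/0, 0/1, 1/0, 1/1}
PSO∖claimed = {0/1}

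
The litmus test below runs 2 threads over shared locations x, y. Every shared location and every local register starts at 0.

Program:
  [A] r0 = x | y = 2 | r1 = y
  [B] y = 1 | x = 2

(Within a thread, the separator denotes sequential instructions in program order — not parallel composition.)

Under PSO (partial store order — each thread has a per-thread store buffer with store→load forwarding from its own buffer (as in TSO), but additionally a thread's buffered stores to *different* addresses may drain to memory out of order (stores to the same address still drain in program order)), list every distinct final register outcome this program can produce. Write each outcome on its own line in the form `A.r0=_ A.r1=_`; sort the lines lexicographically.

A.r0=0 A.r1=1
A.r0=0 A.r1=2
A.r0=2 A.r1=1
A.r0=2 A.r1=2

outcome vector order: (A.r0,A.r1)
|PSO outcomes| = 4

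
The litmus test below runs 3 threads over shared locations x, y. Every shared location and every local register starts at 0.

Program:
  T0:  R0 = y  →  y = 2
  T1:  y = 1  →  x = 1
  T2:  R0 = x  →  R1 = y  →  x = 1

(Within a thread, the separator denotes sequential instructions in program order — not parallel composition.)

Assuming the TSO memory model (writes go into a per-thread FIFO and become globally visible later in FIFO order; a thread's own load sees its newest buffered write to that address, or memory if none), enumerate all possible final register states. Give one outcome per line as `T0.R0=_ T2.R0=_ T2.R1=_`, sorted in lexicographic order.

outcome vector order: (T0.R0,T2.R0,T2.R1)
|TSO outcomes| = 10

T0.R0=0 T2.R0=0 T2.R1=0
T0.R0=0 T2.R0=0 T2.R1=1
T0.R0=0 T2.R0=0 T2.R1=2
T0.R0=0 T2.R0=1 T2.R1=1
T0.R0=0 T2.R0=1 T2.R1=2
T0.R0=1 T2.R0=0 T2.R1=0
T0.R0=1 T2.R0=0 T2.R1=1
T0.R0=1 T2.R0=0 T2.R1=2
T0.R0=1 T2.R0=1 T2.R1=1
T0.R0=1 T2.R0=1 T2.R1=2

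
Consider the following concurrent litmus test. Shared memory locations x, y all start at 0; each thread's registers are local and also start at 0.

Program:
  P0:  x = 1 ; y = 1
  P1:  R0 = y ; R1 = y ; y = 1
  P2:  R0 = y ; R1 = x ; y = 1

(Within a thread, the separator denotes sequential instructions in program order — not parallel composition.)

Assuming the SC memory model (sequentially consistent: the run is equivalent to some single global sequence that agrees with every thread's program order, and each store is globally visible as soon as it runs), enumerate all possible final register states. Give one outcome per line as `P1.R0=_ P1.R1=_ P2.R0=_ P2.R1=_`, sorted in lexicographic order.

P1.R0=0 P1.R1=0 P2.R0=0 P2.R1=0
P1.R0=0 P1.R1=0 P2.R0=0 P2.R1=1
P1.R0=0 P1.R1=0 P2.R0=1 P2.R1=0
P1.R0=0 P1.R1=0 P2.R0=1 P2.R1=1
P1.R0=0 P1.R1=1 P2.R0=0 P2.R1=0
P1.R0=0 P1.R1=1 P2.R0=0 P2.R1=1
P1.R0=0 P1.R1=1 P2.R0=1 P2.R1=1
P1.R0=1 P1.R1=1 P2.R0=0 P2.R1=0
P1.R0=1 P1.R1=1 P2.R0=0 P2.R1=1
P1.R0=1 P1.R1=1 P2.R0=1 P2.R1=1

outcome vector order: (P1.R0,P1.R1,P2.R0,P2.R1)
|SC outcomes| = 10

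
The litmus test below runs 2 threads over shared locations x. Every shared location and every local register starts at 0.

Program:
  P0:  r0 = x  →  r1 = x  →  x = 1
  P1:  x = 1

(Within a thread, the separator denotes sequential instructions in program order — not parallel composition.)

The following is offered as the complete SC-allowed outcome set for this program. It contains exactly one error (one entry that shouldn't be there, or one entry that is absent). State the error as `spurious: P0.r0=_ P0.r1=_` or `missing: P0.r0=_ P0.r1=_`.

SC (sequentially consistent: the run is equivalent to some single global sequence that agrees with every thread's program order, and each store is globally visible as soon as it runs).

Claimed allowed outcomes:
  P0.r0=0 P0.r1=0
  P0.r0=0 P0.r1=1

missing: P0.r0=1 P0.r1=1

outcome vector order: (P0.r0,P0.r1)
SC: 3 outcomes — {(0,0); (0,1); (1,1)}
SC∖claimed = {(1,1)}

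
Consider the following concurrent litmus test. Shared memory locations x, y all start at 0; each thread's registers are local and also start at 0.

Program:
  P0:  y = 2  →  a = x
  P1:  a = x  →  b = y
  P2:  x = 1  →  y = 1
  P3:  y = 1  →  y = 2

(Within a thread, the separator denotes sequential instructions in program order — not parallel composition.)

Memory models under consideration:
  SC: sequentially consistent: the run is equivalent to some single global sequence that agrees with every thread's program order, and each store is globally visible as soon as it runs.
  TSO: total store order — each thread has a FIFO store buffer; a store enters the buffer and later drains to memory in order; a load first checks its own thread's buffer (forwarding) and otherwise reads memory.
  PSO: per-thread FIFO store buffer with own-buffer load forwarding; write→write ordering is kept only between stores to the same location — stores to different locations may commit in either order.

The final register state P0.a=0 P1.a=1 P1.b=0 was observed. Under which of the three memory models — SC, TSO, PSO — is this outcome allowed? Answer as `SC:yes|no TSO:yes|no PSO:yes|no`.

outcome vector order: (P0.a,P1.a,P1.b)
[SC] allowed = {0/0/0 0/0/1 0/0/2 0/1/1 0/1/2 1/0/0 1/0/1 1/0/2 1/1/0 1/1/1 1/1/2}
[TSO] allowed = {0/0/0 0/0/1 0/0/2 0/1/0 0/1/1 0/1/2 1/0/0 1/0/1 1/0/2 1/1/0 1/1/1 1/1/2}
[PSO] allowed = {0/0/0 0/0/1 0/0/2 0/1/0 0/1/1 0/1/2 1/0/0 1/0/1 1/0/2 1/1/0 1/1/1 1/1/2}
target 0/1/0 ∈ {TSO,PSO}

SC:no TSO:yes PSO:yes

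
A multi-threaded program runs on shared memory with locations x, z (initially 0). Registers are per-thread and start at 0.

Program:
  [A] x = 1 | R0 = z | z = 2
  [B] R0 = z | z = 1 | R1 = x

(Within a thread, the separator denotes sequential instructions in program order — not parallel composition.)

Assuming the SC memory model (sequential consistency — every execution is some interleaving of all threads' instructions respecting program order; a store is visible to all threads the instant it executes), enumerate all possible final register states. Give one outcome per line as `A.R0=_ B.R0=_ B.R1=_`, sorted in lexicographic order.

A.R0=0 B.R0=0 B.R1=1
A.R0=0 B.R0=2 B.R1=1
A.R0=1 B.R0=0 B.R1=0
A.R0=1 B.R0=0 B.R1=1

outcome vector order: (A.R0,B.R0,B.R1)
|SC outcomes| = 4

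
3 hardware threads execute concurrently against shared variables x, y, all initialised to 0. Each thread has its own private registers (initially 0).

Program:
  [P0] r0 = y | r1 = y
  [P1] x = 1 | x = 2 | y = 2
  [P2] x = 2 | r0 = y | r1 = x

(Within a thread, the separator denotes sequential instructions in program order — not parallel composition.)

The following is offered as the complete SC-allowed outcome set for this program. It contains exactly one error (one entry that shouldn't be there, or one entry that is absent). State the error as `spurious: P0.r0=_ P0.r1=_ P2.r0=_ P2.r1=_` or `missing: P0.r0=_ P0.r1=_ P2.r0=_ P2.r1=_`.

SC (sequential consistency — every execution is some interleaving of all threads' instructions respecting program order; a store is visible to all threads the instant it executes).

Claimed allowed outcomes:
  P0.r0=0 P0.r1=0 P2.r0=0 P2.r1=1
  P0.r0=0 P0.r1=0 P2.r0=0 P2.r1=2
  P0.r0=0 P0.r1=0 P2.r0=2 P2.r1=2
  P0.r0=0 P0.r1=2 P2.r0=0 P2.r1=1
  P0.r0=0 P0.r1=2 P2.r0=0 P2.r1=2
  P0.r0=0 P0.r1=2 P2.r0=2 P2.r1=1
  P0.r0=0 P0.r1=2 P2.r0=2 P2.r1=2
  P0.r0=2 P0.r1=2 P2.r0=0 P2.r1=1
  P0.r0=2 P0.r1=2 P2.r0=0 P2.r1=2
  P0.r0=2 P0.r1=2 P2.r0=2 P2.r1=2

spurious: P0.r0=0 P0.r1=2 P2.r0=2 P2.r1=1

outcome vector order: (P0.r0,P0.r1,P2.r0,P2.r1)
[SC] allowed = {0/0/0/1; 0/0/0/2; 0/0/2/2; 0/2/0/1; 0/2/0/2; 0/2/2/2; 2/2/0/1; 2/2/0/2; 2/2/2/2}
claimed∖SC = {0/2/2/1}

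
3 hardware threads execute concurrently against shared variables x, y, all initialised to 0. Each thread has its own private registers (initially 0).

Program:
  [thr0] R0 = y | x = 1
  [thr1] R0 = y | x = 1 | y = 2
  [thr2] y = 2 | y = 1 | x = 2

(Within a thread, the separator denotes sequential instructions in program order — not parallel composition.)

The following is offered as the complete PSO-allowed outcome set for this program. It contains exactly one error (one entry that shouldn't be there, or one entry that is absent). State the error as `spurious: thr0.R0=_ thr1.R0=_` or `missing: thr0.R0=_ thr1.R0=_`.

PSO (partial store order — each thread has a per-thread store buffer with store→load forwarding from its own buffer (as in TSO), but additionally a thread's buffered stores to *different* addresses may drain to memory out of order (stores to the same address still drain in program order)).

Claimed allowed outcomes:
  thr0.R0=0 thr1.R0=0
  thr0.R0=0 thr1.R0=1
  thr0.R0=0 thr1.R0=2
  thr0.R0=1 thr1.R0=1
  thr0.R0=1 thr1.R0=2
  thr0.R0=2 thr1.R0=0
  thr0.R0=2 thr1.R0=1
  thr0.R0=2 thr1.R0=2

outcome vector order: (thr0.R0,thr1.R0)
PSO: 9 outcomes — {<0 0>, <0 1>, <0 2>, <1 0>, <1 1>, <1 2>, <2 0>, <2 1>, <2 2>}
PSO∖claimed = {<1 0>}

missing: thr0.R0=1 thr1.R0=0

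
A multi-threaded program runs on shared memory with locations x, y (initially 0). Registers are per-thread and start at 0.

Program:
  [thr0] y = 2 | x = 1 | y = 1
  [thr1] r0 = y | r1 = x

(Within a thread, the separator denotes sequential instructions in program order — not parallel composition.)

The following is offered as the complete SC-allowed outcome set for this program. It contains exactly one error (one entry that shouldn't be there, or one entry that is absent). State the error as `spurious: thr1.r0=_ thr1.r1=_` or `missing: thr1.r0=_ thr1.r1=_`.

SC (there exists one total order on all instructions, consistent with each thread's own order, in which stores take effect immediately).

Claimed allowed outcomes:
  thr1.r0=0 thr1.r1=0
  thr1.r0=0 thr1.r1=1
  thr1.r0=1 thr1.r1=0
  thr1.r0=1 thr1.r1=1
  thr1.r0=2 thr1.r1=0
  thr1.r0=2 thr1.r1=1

spurious: thr1.r0=1 thr1.r1=0

outcome vector order: (thr1.r0,thr1.r1)
SC (5): <0 0> <0 1> <1 1> <2 0> <2 1>
claimed∖SC = {<1 0>}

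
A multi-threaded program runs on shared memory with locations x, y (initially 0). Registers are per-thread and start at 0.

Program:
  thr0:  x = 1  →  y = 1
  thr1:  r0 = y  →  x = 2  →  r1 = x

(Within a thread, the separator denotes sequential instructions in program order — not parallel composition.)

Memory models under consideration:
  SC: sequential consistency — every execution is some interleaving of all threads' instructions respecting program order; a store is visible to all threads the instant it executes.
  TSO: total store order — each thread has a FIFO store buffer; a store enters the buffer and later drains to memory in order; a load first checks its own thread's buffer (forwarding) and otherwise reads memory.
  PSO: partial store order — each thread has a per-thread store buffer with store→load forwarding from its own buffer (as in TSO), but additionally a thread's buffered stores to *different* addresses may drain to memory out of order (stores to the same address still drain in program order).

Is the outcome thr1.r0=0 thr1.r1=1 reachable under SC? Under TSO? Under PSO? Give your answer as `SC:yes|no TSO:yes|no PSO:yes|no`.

SC:yes TSO:yes PSO:yes

outcome vector order: (thr1.r0,thr1.r1)
under SC → (0,1); (0,2); (1,2)
under TSO → (0,1); (0,2); (1,2)
under PSO → (0,1); (0,2); (1,1); (1,2)
target (0,1) ∈ {SC,TSO,PSO}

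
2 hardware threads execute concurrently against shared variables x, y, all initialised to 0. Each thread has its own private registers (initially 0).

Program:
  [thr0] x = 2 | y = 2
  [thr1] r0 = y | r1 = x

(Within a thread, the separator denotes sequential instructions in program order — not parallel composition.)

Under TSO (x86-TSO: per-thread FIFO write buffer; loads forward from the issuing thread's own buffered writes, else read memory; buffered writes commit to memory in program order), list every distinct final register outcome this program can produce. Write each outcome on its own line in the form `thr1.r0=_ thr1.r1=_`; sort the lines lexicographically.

thr1.r0=0 thr1.r1=0
thr1.r0=0 thr1.r1=2
thr1.r0=2 thr1.r1=2

outcome vector order: (thr1.r0,thr1.r1)
|TSO outcomes| = 3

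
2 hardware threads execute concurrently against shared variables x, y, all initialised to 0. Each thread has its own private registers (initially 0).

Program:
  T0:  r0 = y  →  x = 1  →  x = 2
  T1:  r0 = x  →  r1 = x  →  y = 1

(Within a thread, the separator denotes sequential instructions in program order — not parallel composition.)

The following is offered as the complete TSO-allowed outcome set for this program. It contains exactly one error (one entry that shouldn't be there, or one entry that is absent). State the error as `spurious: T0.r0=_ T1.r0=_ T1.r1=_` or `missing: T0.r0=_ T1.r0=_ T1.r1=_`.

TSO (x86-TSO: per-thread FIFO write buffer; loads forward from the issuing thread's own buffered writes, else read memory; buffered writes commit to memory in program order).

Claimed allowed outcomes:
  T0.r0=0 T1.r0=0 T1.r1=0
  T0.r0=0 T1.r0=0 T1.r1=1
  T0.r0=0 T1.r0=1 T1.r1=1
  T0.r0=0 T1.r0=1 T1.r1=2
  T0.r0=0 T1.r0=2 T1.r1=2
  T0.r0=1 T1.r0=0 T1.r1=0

missing: T0.r0=0 T1.r0=0 T1.r1=2

outcome vector order: (T0.r0,T1.r0,T1.r1)
under TSO → <0 0 0> <0 0 1> <0 0 2> <0 1 1> <0 1 2> <0 2 2> <1 0 0>
TSO∖claimed = {<0 0 2>}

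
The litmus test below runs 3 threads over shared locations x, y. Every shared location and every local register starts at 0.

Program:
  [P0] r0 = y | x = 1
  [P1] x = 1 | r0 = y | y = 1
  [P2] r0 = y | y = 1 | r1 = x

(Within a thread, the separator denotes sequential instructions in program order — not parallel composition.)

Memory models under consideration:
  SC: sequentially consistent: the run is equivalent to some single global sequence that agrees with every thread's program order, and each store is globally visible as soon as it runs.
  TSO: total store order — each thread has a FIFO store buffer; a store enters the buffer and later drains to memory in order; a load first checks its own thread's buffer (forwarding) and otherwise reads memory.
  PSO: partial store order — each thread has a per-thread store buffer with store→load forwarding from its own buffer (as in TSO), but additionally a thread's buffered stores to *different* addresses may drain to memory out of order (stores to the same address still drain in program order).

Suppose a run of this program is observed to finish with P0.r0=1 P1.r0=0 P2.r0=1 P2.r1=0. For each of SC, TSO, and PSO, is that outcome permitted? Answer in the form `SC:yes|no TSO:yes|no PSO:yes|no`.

SC:no TSO:no PSO:yes

outcome vector order: (P0.r0,P1.r0,P2.r0,P2.r1)
under SC → <0 0 0 1>; <0 0 1 1>; <0 1 0 0>; <0 1 0 1>; <1 0 0 1>; <1 0 1 1>; <1 1 0 0>; <1 1 0 1>
under TSO → <0 0 0 0>; <0 0 0 1>; <0 0 1 1>; <0 1 0 0>; <0 1 0 1>; <1 0 0 0>; <1 0 0 1>; <1 0 1 1>; <1 1 0 0>; <1 1 0 1>
under PSO → <0 0 0 0>; <0 0 0 1>; <0 0 1 0>; <0 0 1 1>; <0 1 0 0>; <0 1 0 1>; <1 0 0 0>; <1 0 0 1>; <1 0 1 0>; <1 0 1 1>; <1 1 0 0>; <1 1 0 1>
target <1 0 1 0> ∈ {PSO}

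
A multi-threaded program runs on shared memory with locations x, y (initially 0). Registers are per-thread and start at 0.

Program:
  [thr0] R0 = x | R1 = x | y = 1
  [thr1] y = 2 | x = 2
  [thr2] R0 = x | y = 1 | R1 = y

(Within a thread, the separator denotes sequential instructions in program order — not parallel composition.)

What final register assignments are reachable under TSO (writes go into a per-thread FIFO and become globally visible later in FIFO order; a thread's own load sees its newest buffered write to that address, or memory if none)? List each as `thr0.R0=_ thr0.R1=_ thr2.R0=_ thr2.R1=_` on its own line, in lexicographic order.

thr0.R0=0 thr0.R1=0 thr2.R0=0 thr2.R1=1
thr0.R0=0 thr0.R1=0 thr2.R0=0 thr2.R1=2
thr0.R0=0 thr0.R1=0 thr2.R0=2 thr2.R1=1
thr0.R0=0 thr0.R1=2 thr2.R0=0 thr2.R1=1
thr0.R0=0 thr0.R1=2 thr2.R0=0 thr2.R1=2
thr0.R0=0 thr0.R1=2 thr2.R0=2 thr2.R1=1
thr0.R0=2 thr0.R1=2 thr2.R0=0 thr2.R1=1
thr0.R0=2 thr0.R1=2 thr2.R0=0 thr2.R1=2
thr0.R0=2 thr0.R1=2 thr2.R0=2 thr2.R1=1

outcome vector order: (thr0.R0,thr0.R1,thr2.R0,thr2.R1)
|TSO outcomes| = 9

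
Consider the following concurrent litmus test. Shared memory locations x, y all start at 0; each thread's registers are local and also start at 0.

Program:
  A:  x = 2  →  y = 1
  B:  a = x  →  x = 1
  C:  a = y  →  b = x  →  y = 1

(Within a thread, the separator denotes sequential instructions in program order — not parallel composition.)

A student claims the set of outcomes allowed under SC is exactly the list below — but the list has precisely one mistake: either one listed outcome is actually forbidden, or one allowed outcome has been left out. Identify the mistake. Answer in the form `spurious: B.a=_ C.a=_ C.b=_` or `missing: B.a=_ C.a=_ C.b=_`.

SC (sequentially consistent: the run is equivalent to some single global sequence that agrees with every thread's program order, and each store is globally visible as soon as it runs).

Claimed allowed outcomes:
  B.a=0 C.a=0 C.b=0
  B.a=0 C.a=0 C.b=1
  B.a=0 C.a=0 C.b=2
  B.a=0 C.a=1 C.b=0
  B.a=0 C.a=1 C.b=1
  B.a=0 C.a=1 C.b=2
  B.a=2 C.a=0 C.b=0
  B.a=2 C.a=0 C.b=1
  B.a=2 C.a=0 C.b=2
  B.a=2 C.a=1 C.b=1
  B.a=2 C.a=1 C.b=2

spurious: B.a=0 C.a=1 C.b=0

outcome vector order: (B.a,C.a,C.b)
[SC] allowed = {(0,0,0), (0,0,1), (0,0,2), (0,1,1), (0,1,2), (2,0,0), (2,0,1), (2,0,2), (2,1,1), (2,1,2)}
claimed∖SC = {(0,1,0)}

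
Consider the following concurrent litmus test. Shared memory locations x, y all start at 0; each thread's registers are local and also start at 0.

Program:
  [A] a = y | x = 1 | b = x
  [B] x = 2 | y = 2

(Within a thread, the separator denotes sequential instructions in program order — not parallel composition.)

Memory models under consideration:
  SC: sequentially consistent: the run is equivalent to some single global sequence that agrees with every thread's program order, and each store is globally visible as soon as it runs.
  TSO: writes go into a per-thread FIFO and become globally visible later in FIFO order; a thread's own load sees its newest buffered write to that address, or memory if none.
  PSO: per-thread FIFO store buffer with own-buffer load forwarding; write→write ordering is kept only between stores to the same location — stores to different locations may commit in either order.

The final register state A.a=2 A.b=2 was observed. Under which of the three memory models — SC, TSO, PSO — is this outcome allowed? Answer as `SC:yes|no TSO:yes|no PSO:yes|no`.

outcome vector order: (A.a,A.b)
under SC → 01 02 21
under TSO → 01 02 21
under PSO → 01 02 21 22
target 22 ∈ {PSO}

SC:no TSO:no PSO:yes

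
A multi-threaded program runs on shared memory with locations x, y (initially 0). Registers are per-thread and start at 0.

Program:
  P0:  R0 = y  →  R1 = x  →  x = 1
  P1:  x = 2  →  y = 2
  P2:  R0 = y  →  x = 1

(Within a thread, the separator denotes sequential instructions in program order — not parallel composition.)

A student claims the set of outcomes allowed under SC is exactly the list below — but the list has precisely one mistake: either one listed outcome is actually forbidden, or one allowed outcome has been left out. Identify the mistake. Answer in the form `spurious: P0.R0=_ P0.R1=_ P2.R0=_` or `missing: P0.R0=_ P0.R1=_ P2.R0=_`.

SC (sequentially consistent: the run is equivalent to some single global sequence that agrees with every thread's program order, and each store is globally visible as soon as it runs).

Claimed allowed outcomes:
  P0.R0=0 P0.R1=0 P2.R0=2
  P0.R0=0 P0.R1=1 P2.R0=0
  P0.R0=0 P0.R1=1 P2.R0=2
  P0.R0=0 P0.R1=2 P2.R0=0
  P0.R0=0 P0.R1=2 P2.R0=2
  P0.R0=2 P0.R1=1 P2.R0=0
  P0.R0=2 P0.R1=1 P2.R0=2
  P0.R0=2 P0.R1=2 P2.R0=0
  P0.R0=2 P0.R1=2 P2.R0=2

outcome vector order: (P0.R0,P0.R1,P2.R0)
SC: 10 outcomes — {<0 0 0>; <0 0 2>; <0 1 0>; <0 1 2>; <0 2 0>; <0 2 2>; <2 1 0>; <2 1 2>; <2 2 0>; <2 2 2>}
SC∖claimed = {<0 0 0>}

missing: P0.R0=0 P0.R1=0 P2.R0=0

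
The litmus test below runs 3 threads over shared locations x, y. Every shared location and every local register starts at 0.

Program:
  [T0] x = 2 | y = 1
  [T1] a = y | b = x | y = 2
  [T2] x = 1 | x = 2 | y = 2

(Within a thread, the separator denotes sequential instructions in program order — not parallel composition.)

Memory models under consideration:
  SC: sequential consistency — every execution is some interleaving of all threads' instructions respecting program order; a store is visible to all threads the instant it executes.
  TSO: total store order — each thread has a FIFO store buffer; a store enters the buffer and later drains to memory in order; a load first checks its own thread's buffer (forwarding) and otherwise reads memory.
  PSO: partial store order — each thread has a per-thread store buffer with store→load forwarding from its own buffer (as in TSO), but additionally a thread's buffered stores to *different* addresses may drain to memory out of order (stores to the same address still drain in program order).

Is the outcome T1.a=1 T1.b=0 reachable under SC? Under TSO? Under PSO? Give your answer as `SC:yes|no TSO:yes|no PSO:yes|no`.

SC:no TSO:no PSO:yes

outcome vector order: (T1.a,T1.b)
[SC] allowed = {(0,0), (0,1), (0,2), (1,1), (1,2), (2,2)}
[TSO] allowed = {(0,0), (0,1), (0,2), (1,1), (1,2), (2,2)}
[PSO] allowed = {(0,0), (0,1), (0,2), (1,0), (1,1), (1,2), (2,0), (2,1), (2,2)}
target (1,0) ∈ {PSO}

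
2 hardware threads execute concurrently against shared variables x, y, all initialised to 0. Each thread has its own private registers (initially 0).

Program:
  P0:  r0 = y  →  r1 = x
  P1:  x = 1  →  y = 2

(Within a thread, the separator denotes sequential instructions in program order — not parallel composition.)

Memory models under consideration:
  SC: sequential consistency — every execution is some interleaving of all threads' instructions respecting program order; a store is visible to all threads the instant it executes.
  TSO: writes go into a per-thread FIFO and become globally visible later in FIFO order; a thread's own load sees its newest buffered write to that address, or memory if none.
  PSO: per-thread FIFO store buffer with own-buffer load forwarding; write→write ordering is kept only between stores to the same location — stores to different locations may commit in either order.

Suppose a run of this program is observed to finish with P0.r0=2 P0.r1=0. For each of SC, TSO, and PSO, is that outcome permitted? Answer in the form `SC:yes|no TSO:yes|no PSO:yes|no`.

outcome vector order: (P0.r0,P0.r1)
under SC → 00 01 21
under TSO → 00 01 21
under PSO → 00 01 20 21
target 20 ∈ {PSO}

SC:no TSO:no PSO:yes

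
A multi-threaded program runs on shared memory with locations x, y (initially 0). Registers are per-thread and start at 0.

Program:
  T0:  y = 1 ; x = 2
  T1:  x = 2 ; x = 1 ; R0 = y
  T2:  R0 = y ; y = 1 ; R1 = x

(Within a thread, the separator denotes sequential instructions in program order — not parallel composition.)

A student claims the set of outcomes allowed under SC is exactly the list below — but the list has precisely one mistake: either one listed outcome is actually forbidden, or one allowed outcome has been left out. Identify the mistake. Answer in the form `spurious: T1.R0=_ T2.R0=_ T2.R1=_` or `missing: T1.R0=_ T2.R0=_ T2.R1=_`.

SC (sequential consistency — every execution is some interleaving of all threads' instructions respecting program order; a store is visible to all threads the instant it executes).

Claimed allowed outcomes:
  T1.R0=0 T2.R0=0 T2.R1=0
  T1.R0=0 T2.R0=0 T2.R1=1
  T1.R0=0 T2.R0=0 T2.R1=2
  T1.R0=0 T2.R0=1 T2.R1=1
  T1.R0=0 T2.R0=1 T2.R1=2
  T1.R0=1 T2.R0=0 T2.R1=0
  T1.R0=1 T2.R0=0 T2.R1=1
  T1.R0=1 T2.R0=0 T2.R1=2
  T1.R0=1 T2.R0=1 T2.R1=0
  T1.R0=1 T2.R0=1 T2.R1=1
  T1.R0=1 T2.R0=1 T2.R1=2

outcome vector order: (T1.R0,T2.R0,T2.R1)
under SC → <0 0 1> <0 0 2> <0 1 1> <0 1 2> <1 0 0> <1 0 1> <1 0 2> <1 1 0> <1 1 1> <1 1 2>
claimed∖SC = {<0 0 0>}

spurious: T1.R0=0 T2.R0=0 T2.R1=0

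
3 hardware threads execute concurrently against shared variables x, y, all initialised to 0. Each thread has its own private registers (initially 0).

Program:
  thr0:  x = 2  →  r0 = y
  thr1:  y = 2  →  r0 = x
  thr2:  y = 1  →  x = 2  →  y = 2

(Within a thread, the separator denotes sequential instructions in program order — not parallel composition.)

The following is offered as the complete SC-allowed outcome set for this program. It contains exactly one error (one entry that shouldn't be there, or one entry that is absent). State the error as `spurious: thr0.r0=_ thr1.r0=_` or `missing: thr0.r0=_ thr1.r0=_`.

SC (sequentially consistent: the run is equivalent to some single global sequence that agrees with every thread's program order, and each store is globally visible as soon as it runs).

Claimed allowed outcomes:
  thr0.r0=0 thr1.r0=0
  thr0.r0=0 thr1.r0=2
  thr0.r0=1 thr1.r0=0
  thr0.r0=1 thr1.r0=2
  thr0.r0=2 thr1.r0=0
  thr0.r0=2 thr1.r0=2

spurious: thr0.r0=0 thr1.r0=0

outcome vector order: (thr0.r0,thr1.r0)
under SC → 0/2, 1/0, 1/2, 2/0, 2/2
claimed∖SC = {0/0}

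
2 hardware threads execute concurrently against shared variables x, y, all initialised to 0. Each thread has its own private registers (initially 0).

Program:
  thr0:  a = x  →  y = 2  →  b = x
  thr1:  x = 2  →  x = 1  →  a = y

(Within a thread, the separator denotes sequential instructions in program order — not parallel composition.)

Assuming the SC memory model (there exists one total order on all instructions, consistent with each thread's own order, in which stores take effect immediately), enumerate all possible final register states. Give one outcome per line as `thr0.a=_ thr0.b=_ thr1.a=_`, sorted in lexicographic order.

thr0.a=0 thr0.b=0 thr1.a=2
thr0.a=0 thr0.b=1 thr1.a=0
thr0.a=0 thr0.b=1 thr1.a=2
thr0.a=0 thr0.b=2 thr1.a=2
thr0.a=1 thr0.b=1 thr1.a=0
thr0.a=1 thr0.b=1 thr1.a=2
thr0.a=2 thr0.b=1 thr1.a=0
thr0.a=2 thr0.b=1 thr1.a=2
thr0.a=2 thr0.b=2 thr1.a=2

outcome vector order: (thr0.a,thr0.b,thr1.a)
|SC outcomes| = 9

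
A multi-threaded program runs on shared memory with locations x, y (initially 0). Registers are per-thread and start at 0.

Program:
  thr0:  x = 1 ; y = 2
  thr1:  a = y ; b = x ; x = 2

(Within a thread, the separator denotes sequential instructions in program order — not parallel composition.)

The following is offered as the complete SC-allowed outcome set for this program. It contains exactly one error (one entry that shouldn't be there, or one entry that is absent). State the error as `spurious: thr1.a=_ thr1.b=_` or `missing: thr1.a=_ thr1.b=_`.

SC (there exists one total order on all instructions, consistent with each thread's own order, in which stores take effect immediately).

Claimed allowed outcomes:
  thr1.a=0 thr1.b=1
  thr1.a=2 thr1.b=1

missing: thr1.a=0 thr1.b=0

outcome vector order: (thr1.a,thr1.b)
under SC → 0/0, 0/1, 2/1
SC∖claimed = {0/0}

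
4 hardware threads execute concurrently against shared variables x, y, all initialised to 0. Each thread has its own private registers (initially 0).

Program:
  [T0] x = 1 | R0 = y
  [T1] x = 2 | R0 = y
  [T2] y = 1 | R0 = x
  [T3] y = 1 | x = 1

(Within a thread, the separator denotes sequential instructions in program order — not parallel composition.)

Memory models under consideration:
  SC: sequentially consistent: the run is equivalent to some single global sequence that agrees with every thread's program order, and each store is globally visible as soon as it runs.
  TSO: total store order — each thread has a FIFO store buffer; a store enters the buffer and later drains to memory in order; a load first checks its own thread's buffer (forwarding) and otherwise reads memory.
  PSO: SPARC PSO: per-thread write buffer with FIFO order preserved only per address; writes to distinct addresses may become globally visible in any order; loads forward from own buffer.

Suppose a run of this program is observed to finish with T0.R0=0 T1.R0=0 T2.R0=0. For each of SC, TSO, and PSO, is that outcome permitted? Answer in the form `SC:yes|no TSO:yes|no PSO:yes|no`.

outcome vector order: (T0.R0,T1.R0,T2.R0)
SC (9): (0,0,1), (0,0,2), (0,1,1), (0,1,2), (1,0,1), (1,0,2), (1,1,0), (1,1,1), (1,1,2)
TSO (12): (0,0,0), (0,0,1), (0,0,2), (0,1,0), (0,1,1), (0,1,2), (1,0,0), (1,0,1), (1,0,2), (1,1,0), (1,1,1), (1,1,2)
PSO (12): (0,0,0), (0,0,1), (0,0,2), (0,1,0), (0,1,1), (0,1,2), (1,0,0), (1,0,1), (1,0,2), (1,1,0), (1,1,1), (1,1,2)
target (0,0,0) ∈ {TSO,PSO}

SC:no TSO:yes PSO:yes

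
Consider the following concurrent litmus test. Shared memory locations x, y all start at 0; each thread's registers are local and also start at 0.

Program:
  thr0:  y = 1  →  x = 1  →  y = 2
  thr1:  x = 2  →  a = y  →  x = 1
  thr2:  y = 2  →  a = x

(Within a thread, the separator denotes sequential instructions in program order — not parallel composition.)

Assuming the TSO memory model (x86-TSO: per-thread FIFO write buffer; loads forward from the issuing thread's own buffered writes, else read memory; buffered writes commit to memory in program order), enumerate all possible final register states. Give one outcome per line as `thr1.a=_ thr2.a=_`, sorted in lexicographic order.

outcome vector order: (thr1.a,thr2.a)
|TSO outcomes| = 9

thr1.a=0 thr2.a=0
thr1.a=0 thr2.a=1
thr1.a=0 thr2.a=2
thr1.a=1 thr2.a=0
thr1.a=1 thr2.a=1
thr1.a=1 thr2.a=2
thr1.a=2 thr2.a=0
thr1.a=2 thr2.a=1
thr1.a=2 thr2.a=2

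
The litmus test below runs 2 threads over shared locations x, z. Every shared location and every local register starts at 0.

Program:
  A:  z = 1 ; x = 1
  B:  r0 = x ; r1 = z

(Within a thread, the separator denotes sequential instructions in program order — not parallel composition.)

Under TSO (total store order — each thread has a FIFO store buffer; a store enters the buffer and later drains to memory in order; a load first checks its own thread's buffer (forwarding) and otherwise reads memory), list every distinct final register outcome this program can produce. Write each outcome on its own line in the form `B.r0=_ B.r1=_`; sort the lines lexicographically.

B.r0=0 B.r1=0
B.r0=0 B.r1=1
B.r0=1 B.r1=1

outcome vector order: (B.r0,B.r1)
|TSO outcomes| = 3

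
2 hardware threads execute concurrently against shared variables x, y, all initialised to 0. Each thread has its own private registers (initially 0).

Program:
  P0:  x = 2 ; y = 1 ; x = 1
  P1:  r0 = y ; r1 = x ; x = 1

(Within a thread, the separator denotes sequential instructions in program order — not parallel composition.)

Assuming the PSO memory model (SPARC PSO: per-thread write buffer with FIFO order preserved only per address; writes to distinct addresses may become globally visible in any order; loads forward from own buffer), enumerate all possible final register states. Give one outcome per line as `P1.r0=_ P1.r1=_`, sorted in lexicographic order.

P1.r0=0 P1.r1=0
P1.r0=0 P1.r1=1
P1.r0=0 P1.r1=2
P1.r0=1 P1.r1=0
P1.r0=1 P1.r1=1
P1.r0=1 P1.r1=2

outcome vector order: (P1.r0,P1.r1)
|PSO outcomes| = 6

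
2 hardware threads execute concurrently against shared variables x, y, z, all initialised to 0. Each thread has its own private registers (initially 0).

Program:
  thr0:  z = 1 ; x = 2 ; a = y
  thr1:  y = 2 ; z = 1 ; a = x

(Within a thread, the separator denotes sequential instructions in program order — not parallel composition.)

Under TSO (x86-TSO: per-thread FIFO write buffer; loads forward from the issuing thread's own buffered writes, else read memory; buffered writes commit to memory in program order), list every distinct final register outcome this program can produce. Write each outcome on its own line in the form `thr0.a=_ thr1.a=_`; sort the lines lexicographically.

outcome vector order: (thr0.a,thr1.a)
|TSO outcomes| = 4

thr0.a=0 thr1.a=0
thr0.a=0 thr1.a=2
thr0.a=2 thr1.a=0
thr0.a=2 thr1.a=2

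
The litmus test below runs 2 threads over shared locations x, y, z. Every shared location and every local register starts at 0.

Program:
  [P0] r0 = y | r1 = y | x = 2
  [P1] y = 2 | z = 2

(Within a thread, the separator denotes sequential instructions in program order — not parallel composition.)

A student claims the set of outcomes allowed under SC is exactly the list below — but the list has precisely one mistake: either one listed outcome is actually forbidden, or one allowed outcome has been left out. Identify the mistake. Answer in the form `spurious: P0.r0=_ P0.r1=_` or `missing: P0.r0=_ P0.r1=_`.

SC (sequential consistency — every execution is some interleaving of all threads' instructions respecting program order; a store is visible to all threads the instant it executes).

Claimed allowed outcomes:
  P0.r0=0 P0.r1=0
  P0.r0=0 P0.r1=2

missing: P0.r0=2 P0.r1=2

outcome vector order: (P0.r0,P0.r1)
SC (3): (0,0); (0,2); (2,2)
SC∖claimed = {(2,2)}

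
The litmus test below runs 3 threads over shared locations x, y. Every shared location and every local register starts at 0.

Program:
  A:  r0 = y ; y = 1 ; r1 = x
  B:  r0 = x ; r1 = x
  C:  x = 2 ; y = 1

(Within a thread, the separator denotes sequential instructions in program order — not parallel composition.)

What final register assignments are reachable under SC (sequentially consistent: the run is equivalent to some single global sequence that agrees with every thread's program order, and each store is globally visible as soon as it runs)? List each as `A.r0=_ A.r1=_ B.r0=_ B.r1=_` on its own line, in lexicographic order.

A.r0=0 A.r1=0 B.r0=0 B.r1=0
A.r0=0 A.r1=0 B.r0=0 B.r1=2
A.r0=0 A.r1=0 B.r0=2 B.r1=2
A.r0=0 A.r1=2 B.r0=0 B.r1=0
A.r0=0 A.r1=2 B.r0=0 B.r1=2
A.r0=0 A.r1=2 B.r0=2 B.r1=2
A.r0=1 A.r1=2 B.r0=0 B.r1=0
A.r0=1 A.r1=2 B.r0=0 B.r1=2
A.r0=1 A.r1=2 B.r0=2 B.r1=2

outcome vector order: (A.r0,A.r1,B.r0,B.r1)
|SC outcomes| = 9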